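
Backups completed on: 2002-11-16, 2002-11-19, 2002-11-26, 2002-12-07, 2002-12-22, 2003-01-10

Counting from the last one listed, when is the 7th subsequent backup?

The spacing grows by 4 each time: 3, 7, 11, 15, 19 days.
Next gap: 23 days. 2003-01-10 + 23 days = 2003-02-02.
Next gap: 27 days. 2003-02-02 + 27 days = 2003-03-01.
Next gap: 31 days. 2003-03-01 + 31 days = 2003-04-01.
Next gap: 35 days. 2003-04-01 + 35 days = 2003-05-06.
Next gap: 39 days. 2003-05-06 + 39 days = 2003-06-14.
Next gap: 43 days. 2003-06-14 + 43 days = 2003-07-27.
Next gap: 47 days. 2003-07-27 + 47 days = 2003-09-12.

2003-09-12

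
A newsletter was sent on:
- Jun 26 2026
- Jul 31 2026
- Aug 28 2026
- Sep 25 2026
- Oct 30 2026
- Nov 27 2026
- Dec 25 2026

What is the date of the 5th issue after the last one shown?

May 28 2027

All Fridays; the gaps (35, 28, 28, 35, 28, 28) vary with month length.
This is the last Friday of each month.
Last Friday of January 2027: Jan 29 2027.
February 2027 ends with Friday Feb 26 2027.
Last Friday of March 2027: Mar 26 2027.
April 2027 ends with Friday Apr 30 2027.
Last Friday of May 2027: May 28 2027.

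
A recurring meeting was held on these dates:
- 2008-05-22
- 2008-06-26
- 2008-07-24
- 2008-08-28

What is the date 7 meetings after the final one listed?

Gaps: 35, 28, 35 days — a mix of 28 and 35. Every date is a Thursday.
Each is the 4th Thursday of its month.
4th Thursday of September 2008: 2008-09-25.
October 2008 — 4th Thursday is 2008-10-23.
November 2008 — 4th Thursday is 2008-11-27.
December 2008 — 4th Thursday is 2008-12-25.
January 2009 — 4th Thursday is 2009-01-22.
4th Thursday of February 2009: 2009-02-26.
4th Thursday of March 2009: 2009-03-26.

2009-03-26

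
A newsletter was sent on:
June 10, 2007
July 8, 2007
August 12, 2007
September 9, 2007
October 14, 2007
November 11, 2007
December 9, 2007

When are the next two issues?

January 13, 2008; February 10, 2008

Gaps: 28, 35, 28, 35, 28, 28 days — a mix of 28 and 35. Every date is a Sunday.
Each is the 2nd Sunday of its month.
January 2008 — 2nd Sunday is January 13, 2008.
2nd Sunday of February 2008: February 10, 2008.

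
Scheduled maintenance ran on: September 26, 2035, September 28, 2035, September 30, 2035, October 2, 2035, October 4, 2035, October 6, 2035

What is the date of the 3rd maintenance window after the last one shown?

Gaps between consecutive events: 2, 2, 2, 2, 2 days — a constant 2-day interval.
October 6, 2035 + 2 days = October 8, 2035.
October 8, 2035 + 2 days = October 10, 2035.
October 10, 2035 + 2 days = October 12, 2035.

October 12, 2035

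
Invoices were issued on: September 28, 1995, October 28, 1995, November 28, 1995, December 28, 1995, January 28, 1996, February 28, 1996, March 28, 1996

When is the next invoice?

April 28, 1996

Each date is the 28th; the gaps (30, 31, 30, 31, 31, 29) track the month lengths.
The rule is the 28th of each month.
April 1996: April 28, 1996.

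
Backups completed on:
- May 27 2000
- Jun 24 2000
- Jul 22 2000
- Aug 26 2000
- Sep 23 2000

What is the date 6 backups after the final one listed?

These are Saturdays at 28- or 35-day spacing (28, 28, 35, 28).
The pattern: 4th Saturday of the month.
4th Saturday of October 2000: Oct 28 2000.
4th Saturday of November 2000: Nov 25 2000.
December 2000 — 4th Saturday is Dec 23 2000.
4th Saturday of January 2001: Jan 27 2001.
4th Saturday of February 2001: Feb 24 2001.
4th Saturday of March 2001: Mar 24 2001.

Mar 24 2001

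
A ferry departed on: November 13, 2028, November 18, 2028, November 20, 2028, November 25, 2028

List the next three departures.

The gap pattern 5, 2, 5 repeats every 2 events.
These are the Mondays and Saturdays of each week.
The following Monday is November 27, 2028.
Next Saturday: December 2, 2028.
The following Monday is December 4, 2028.

November 27, 2028; December 2, 2028; December 4, 2028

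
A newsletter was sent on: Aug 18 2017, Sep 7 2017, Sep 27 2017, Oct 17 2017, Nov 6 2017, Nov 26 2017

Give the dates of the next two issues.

Dec 16 2017, Jan 5 2018

Every event comes 20 days after the last (20, 20, 20, 20, 20).
Nov 26 2017 + 20 days = Dec 16 2017.
Dec 16 2017 + 20 days = Jan 5 2018.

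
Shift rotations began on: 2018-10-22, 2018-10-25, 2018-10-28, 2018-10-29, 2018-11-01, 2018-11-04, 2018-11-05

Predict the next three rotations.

Gaps: 3, 3, 1, 3, 3, 1 days — not constant, but cyclic with period 3.
The events fall on every Monday, Thursday and Sunday.
The following Thursday is 2018-11-08.
The following Sunday is 2018-11-11.
The following Monday is 2018-11-12.

2018-11-08, 2018-11-11, 2018-11-12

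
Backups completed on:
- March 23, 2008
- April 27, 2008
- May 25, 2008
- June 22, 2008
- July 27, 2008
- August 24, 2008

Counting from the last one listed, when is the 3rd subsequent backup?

November 23, 2008

These are Sundays at 28- or 35-day spacing (35, 28, 28, 35, 28).
The pattern: 4th Sunday of the month.
4th Sunday of September 2008: September 28, 2008.
October 2008 — 4th Sunday is October 26, 2008.
4th Sunday of November 2008: November 23, 2008.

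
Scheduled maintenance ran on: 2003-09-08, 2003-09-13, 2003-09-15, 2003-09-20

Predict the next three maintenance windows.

2003-09-22, 2003-09-27, 2003-09-29

Gaps: 5, 2, 5 days — not constant, but cyclic with period 2.
The events fall on every Monday and Saturday.
The following Monday is 2003-09-22.
Next Saturday: 2003-09-27.
The following Monday is 2003-09-29.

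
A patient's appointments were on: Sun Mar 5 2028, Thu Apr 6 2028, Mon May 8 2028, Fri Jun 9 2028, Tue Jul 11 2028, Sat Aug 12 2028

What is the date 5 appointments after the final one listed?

Gaps between consecutive events: 32, 32, 32, 32, 32 days — a constant 32-day interval.
Sat Aug 12 2028 + 32 days = Wed Sep 13 2028.
Wed Sep 13 2028 + 32 days = Sun Oct 15 2028.
Sun Oct 15 2028 + 32 days = Thu Nov 16 2028.
Thu Nov 16 2028 + 32 days = Mon Dec 18 2028.
Mon Dec 18 2028 + 32 days = Fri Jan 19 2029.

Fri Jan 19 2029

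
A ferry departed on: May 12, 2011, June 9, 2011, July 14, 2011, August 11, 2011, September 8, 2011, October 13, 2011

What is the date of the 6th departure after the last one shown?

Gaps: 28, 35, 28, 28, 35 days — a mix of 28 and 35. Every date is a Thursday.
Each is the 2nd Thursday of its month.
2nd Thursday of November 2011: November 10, 2011.
2nd Thursday of December 2011: December 8, 2011.
2nd Thursday of January 2012: January 12, 2012.
2nd Thursday of February 2012: February 9, 2012.
2nd Thursday of March 2012: March 8, 2012.
2nd Thursday of April 2012: April 12, 2012.

April 12, 2012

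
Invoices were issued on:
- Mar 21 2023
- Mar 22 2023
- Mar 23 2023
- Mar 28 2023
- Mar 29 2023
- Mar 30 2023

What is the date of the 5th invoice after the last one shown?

Apr 12 2023

Every event lands on a Tuesday or Wednesday or Thursday (gaps cycle 1, 1, 5, 1, 1).
So the schedule is: every Tuesday, Wednesday and Thursday.
The following Tuesday is Apr 4 2023.
Next Wednesday: Apr 5 2023.
The following Thursday is Apr 6 2023.
The following Tuesday is Apr 11 2023.
Next Wednesday: Apr 12 2023.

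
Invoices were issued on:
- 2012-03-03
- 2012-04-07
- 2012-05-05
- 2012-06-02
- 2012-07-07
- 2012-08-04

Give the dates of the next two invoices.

These are Saturdays at 28- or 35-day spacing (35, 28, 28, 35, 28).
The pattern: 1st Saturday of the month.
1st Saturday of September 2012: 2012-09-01.
October 2012 — 1st Saturday is 2012-10-06.

2012-09-01, 2012-10-06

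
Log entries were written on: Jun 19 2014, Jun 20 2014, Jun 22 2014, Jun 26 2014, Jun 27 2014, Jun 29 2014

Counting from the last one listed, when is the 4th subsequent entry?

Jul 10 2014

The gap pattern 1, 2, 4, 1, 2 repeats every 3 events.
These are the Thursdays, Fridays and Sundays of each week.
The following Thursday is Jul 3 2014.
The following Friday is Jul 4 2014.
Next Sunday: Jul 6 2014.
The following Thursday is Jul 10 2014.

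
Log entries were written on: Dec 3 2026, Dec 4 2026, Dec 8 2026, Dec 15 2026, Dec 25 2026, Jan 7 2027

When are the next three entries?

Jan 23 2027, Feb 11 2027, Mar 5 2027

Gaps: 1, 4, 7, 10, 13 days — each gap is 3 larger than the previous one.
Next gap: 16 days. Jan 7 2027 + 16 days = Jan 23 2027.
Next gap: 19 days. Jan 23 2027 + 19 days = Feb 11 2027.
Next gap: 22 days. Feb 11 2027 + 22 days = Mar 5 2027.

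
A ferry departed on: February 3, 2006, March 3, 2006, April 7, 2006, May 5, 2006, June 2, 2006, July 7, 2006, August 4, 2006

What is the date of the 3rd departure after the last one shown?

November 3, 2006

These are Fridays at 28- or 35-day spacing (28, 35, 28, 28, 35, 28).
The pattern: 1st Friday of the month.
September 2006 — 1st Friday is September 1, 2006.
October 2006 — 1st Friday is October 6, 2006.
1st Friday of November 2006: November 3, 2006.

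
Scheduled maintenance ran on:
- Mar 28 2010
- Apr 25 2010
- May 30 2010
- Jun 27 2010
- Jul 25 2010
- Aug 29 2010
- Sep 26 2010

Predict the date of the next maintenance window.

Oct 31 2010

These are Sundays with 28, 35, 28, 28, 35, 28-day gaps.
Each is the final Sunday of its month — May 30 2010 is past the 28th, so '4th Sunday' doesn't fit.
October 2010 ends with Sunday Oct 31 2010.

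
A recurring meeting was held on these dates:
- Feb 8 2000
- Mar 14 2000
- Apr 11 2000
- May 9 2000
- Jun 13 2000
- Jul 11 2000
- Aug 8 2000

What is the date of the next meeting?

Sep 12 2000

All dates are Tuesdays, 35, 28, 28, 35, 28, 28 days apart.
Specifically, the 2nd Tuesday of each month.
2nd Tuesday of September 2000: Sep 12 2000.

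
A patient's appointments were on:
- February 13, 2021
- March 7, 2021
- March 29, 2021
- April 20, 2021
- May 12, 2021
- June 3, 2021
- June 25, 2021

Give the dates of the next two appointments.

July 17, 2021; August 8, 2021

The spacing is 22, 22, 22, 22, 22, 22 days — always 22 days.
June 25, 2021 + 22 days = July 17, 2021.
July 17, 2021 + 22 days = August 8, 2021.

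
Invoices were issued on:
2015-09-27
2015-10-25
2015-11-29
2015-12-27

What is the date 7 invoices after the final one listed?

All Sundays; the gaps (28, 35, 28) vary with month length.
This is the last Sunday of each month.
Last Sunday of January 2016: 2016-01-31.
Last Sunday of February 2016: 2016-02-28.
March 2016 ends with Sunday 2016-03-27.
April 2016 ends with Sunday 2016-04-24.
May 2016 ends with Sunday 2016-05-29.
Last Sunday of June 2016: 2016-06-26.
July 2016 ends with Sunday 2016-07-31.

2016-07-31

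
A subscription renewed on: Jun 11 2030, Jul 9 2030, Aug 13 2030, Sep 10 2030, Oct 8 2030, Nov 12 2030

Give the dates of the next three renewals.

Dec 10 2030, Jan 14 2031, Feb 11 2031

All dates are Tuesdays, 28, 35, 28, 28, 35 days apart.
Specifically, the 2nd Tuesday of each month.
December 2030 — 2nd Tuesday is Dec 10 2030.
2nd Tuesday of January 2031: Jan 14 2031.
February 2031 — 2nd Tuesday is Feb 11 2031.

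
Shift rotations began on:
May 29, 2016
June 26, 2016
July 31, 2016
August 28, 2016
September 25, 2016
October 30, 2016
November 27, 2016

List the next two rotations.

These are Sundays with 28, 35, 28, 28, 35, 28-day gaps.
Each is the final Sunday of its month — May 29, 2016 is past the 28th, so '4th Sunday' doesn't fit.
December 2016 ends with Sunday December 25, 2016.
Last Sunday of January 2017: January 29, 2017.

December 25, 2016; January 29, 2017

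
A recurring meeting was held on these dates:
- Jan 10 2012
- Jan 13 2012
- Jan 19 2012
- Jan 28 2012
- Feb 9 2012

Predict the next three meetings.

The spacing grows by 3 each time: 3, 6, 9, 12 days.
Next gap: 15 days. Feb 9 2012 + 15 days = Feb 24 2012.
Next gap: 18 days. Feb 24 2012 + 18 days = Mar 13 2012.
Next gap: 21 days. Mar 13 2012 + 21 days = Apr 3 2012.

Feb 24 2012, Mar 13 2012, Apr 3 2012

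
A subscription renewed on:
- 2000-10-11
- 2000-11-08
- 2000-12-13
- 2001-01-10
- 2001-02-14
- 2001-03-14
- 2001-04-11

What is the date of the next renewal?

2001-05-09

Gaps: 28, 35, 28, 35, 28, 28 days — a mix of 28 and 35. Every date is a Wednesday.
Each is the 2nd Wednesday of its month.
May 2001 — 2nd Wednesday is 2001-05-09.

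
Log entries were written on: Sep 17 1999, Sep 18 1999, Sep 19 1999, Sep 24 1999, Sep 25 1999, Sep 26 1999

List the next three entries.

The gap pattern 1, 1, 5, 1, 1 repeats every 3 events.
These are the Fridays, Saturdays and Sundays of each week.
Next Friday: Oct 1 1999.
Next Saturday: Oct 2 1999.
Next Sunday: Oct 3 1999.

Oct 1 1999, Oct 2 1999, Oct 3 1999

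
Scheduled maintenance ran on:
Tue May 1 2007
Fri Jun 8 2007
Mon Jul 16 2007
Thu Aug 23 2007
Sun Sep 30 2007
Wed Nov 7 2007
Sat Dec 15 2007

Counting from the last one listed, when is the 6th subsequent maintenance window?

Every event comes 38 days after the last (38, 38, 38, 38, 38, 38).
Sat Dec 15 2007 + 38 days = Tue Jan 22 2008.
Tue Jan 22 2008 + 38 days = Fri Feb 29 2008.
Fri Feb 29 2008 + 38 days = Mon Apr 7 2008.
Mon Apr 7 2008 + 38 days = Thu May 15 2008.
Thu May 15 2008 + 38 days = Sun Jun 22 2008.
Sun Jun 22 2008 + 38 days = Wed Jul 30 2008.

Wed Jul 30 2008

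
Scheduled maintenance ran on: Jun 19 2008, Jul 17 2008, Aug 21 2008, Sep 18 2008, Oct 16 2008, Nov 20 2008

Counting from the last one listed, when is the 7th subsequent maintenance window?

These are Thursdays at 28- or 35-day spacing (28, 35, 28, 28, 35).
The pattern: 3rd Thursday of the month.
December 2008 — 3rd Thursday is Dec 18 2008.
3rd Thursday of January 2009: Jan 15 2009.
February 2009 — 3rd Thursday is Feb 19 2009.
3rd Thursday of March 2009: Mar 19 2009.
April 2009 — 3rd Thursday is Apr 16 2009.
3rd Thursday of May 2009: May 21 2009.
June 2009 — 3rd Thursday is Jun 18 2009.

Jun 18 2009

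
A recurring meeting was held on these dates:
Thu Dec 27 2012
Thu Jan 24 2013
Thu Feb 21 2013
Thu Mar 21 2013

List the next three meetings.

The spacing is 28, 28, 28 days — always 28 days.
Thu Mar 21 2013 + 28 days = Thu Apr 18 2013.
Thu Apr 18 2013 + 28 days = Thu May 16 2013.
Thu May 16 2013 + 28 days = Thu Jun 13 2013.

Thu Apr 18 2013, Thu May 16 2013, Thu Jun 13 2013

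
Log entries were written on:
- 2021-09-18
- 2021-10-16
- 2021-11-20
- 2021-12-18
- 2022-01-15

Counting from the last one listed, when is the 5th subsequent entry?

2022-06-18

These are Saturdays at 28- or 35-day spacing (28, 35, 28, 28).
The pattern: 3rd Saturday of the month.
3rd Saturday of February 2022: 2022-02-19.
March 2022 — 3rd Saturday is 2022-03-19.
April 2022 — 3rd Saturday is 2022-04-16.
May 2022 — 3rd Saturday is 2022-05-21.
3rd Saturday of June 2022: 2022-06-18.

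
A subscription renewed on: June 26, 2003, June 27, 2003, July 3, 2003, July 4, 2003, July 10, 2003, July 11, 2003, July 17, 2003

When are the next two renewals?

Every event lands on a Thursday or Friday (gaps cycle 1, 6, 1, 6, 1, 6).
So the schedule is: every Thursday and Friday.
Next Friday: July 18, 2003.
Next Thursday: July 24, 2003.

July 18, 2003; July 24, 2003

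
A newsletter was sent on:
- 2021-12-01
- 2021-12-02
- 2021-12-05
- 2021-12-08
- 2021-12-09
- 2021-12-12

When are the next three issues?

The gap pattern 1, 3, 3, 1, 3 repeats every 3 events.
These are the Wednesdays, Thursdays and Sundays of each week.
Next Wednesday: 2021-12-15.
Next Thursday: 2021-12-16.
Next Sunday: 2021-12-19.

2021-12-15, 2021-12-16, 2021-12-19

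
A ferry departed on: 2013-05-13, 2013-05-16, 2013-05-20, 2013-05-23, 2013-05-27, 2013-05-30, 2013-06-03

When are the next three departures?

Every event lands on a Monday or Thursday (gaps cycle 3, 4, 3, 4, 3, 4).
So the schedule is: every Monday and Thursday.
The following Thursday is 2013-06-06.
Next Monday: 2013-06-10.
The following Thursday is 2013-06-13.

2013-06-06, 2013-06-10, 2013-06-13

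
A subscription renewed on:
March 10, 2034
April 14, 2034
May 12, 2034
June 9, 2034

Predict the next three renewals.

July 14, 2034; August 11, 2034; September 8, 2034

All dates are Fridays, 35, 28, 28 days apart.
Specifically, the 2nd Friday of each month.
July 2034 — 2nd Friday is July 14, 2034.
August 2034 — 2nd Friday is August 11, 2034.
2nd Friday of September 2034: September 8, 2034.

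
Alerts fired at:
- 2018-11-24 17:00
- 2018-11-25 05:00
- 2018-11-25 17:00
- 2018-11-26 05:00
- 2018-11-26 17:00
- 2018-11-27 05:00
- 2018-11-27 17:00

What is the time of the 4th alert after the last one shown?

2018-11-29 17:00

The interval is a steady 12 hours (12, 12, 12, 12, 12, 12).
2018-11-27 17:00 + 12 h = 2018-11-28 05:00.
2018-11-28 05:00 + 12 h = 2018-11-28 17:00.
2018-11-28 17:00 + 12 h = 2018-11-29 05:00.
2018-11-29 05:00 + 12 h = 2018-11-29 17:00.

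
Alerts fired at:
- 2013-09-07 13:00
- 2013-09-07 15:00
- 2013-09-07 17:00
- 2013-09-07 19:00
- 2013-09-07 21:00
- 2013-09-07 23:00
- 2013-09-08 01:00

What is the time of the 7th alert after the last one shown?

2013-09-08 15:00

Gaps: 2, 2, 2, 2, 2, 2 hours — each event is 2 hours after the previous one.
2013-09-08 01:00 + 2 h = 2013-09-08 03:00.
2013-09-08 03:00 + 2 h = 2013-09-08 05:00.
2013-09-08 05:00 + 2 h = 2013-09-08 07:00.
2013-09-08 07:00 + 2 h = 2013-09-08 09:00.
2013-09-08 09:00 + 2 h = 2013-09-08 11:00.
2013-09-08 11:00 + 2 h = 2013-09-08 13:00.
2013-09-08 13:00 + 2 h = 2013-09-08 15:00.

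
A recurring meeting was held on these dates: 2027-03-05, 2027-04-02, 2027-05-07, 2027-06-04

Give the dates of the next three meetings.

These are Fridays at 28- or 35-day spacing (28, 35, 28).
The pattern: 1st Friday of the month.
1st Friday of July 2027: 2027-07-02.
August 2027 — 1st Friday is 2027-08-06.
September 2027 — 1st Friday is 2027-09-03.

2027-07-02, 2027-08-06, 2027-09-03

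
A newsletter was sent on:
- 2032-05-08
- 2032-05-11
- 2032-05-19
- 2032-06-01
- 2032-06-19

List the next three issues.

The spacing grows by 5 each time: 3, 8, 13, 18 days.
Next gap: 23 days. 2032-06-19 + 23 days = 2032-07-12.
Next gap: 28 days. 2032-07-12 + 28 days = 2032-08-09.
Next gap: 33 days. 2032-08-09 + 33 days = 2032-09-11.

2032-07-12, 2032-08-09, 2032-09-11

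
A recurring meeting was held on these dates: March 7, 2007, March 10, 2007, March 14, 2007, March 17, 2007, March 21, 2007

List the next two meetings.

March 24, 2007; March 28, 2007

The gap pattern 3, 4, 3, 4 repeats every 2 events.
These are the Wednesdays and Saturdays of each week.
Next Saturday: March 24, 2007.
The following Wednesday is March 28, 2007.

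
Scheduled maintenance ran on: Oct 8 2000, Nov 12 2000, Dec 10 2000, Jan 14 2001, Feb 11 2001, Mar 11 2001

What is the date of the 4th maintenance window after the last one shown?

These are Sundays at 28- or 35-day spacing (35, 28, 35, 28, 28).
The pattern: 2nd Sunday of the month.
2nd Sunday of April 2001: Apr 8 2001.
May 2001 — 2nd Sunday is May 13 2001.
2nd Sunday of June 2001: Jun 10 2001.
July 2001 — 2nd Sunday is Jul 8 2001.

Jul 8 2001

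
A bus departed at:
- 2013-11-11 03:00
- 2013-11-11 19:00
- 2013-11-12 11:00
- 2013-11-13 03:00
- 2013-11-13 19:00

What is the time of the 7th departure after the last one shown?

2013-11-18 11:00

The interval is a steady 16 hours (16, 16, 16, 16).
2013-11-13 19:00 + 16 h = 2013-11-14 11:00.
2013-11-14 11:00 + 16 h = 2013-11-15 03:00.
2013-11-15 03:00 + 16 h = 2013-11-15 19:00.
2013-11-15 19:00 + 16 h = 2013-11-16 11:00.
2013-11-16 11:00 + 16 h = 2013-11-17 03:00.
2013-11-17 03:00 + 16 h = 2013-11-17 19:00.
2013-11-17 19:00 + 16 h = 2013-11-18 11:00.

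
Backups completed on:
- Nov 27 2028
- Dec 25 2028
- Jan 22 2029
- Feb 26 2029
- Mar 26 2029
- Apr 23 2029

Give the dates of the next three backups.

Gaps: 28, 28, 35, 28, 28 days — a mix of 28 and 35. Every date is a Monday.
Each is the 4th Monday of its month.
4th Monday of May 2029: May 28 2029.
4th Monday of June 2029: Jun 25 2029.
July 2029 — 4th Monday is Jul 23 2029.

May 28 2029, Jun 25 2029, Jul 23 2029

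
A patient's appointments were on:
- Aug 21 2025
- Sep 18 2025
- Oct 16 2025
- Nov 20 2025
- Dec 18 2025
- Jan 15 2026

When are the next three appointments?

Feb 19 2026, Mar 19 2026, Apr 16 2026

Gaps: 28, 28, 35, 28, 28 days — a mix of 28 and 35. Every date is a Thursday.
Each is the 3rd Thursday of its month.
February 2026 — 3rd Thursday is Feb 19 2026.
3rd Thursday of March 2026: Mar 19 2026.
3rd Thursday of April 2026: Apr 16 2026.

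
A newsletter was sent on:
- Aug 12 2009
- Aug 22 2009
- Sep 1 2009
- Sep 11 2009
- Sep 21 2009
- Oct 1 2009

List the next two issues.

Oct 11 2009, Oct 21 2009

The spacing is 10, 10, 10, 10, 10 days — always 10 days.
Oct 1 2009 + 10 days = Oct 11 2009.
Oct 11 2009 + 10 days = Oct 21 2009.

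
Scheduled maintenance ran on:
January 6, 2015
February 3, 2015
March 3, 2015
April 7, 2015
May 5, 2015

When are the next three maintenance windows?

June 2, 2015; July 7, 2015; August 4, 2015

All dates are Tuesdays, 28, 28, 35, 28 days apart.
Specifically, the 1st Tuesday of each month.
1st Tuesday of June 2015: June 2, 2015.
July 2015 — 1st Tuesday is July 7, 2015.
August 2015 — 1st Tuesday is August 4, 2015.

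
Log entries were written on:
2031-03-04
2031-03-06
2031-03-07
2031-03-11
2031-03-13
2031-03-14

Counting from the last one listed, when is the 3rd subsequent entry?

Every event lands on a Tuesday or Thursday or Friday (gaps cycle 2, 1, 4, 2, 1).
So the schedule is: every Tuesday, Thursday and Friday.
The following Tuesday is 2031-03-18.
The following Thursday is 2031-03-20.
Next Friday: 2031-03-21.

2031-03-21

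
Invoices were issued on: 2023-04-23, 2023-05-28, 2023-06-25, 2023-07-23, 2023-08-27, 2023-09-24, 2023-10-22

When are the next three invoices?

These are Sundays at 28- or 35-day spacing (35, 28, 28, 35, 28, 28).
The pattern: 4th Sunday of the month.
November 2023 — 4th Sunday is 2023-11-26.
4th Sunday of December 2023: 2023-12-24.
January 2024 — 4th Sunday is 2024-01-28.

2023-11-26, 2023-12-24, 2024-01-28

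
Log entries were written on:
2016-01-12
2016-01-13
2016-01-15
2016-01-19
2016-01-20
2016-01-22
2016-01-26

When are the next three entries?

2016-01-27, 2016-01-29, 2016-02-02

The gap pattern 1, 2, 4, 1, 2, 4 repeats every 3 events.
These are the Tuesdays, Wednesdays and Fridays of each week.
The following Wednesday is 2016-01-27.
The following Friday is 2016-01-29.
Next Tuesday: 2016-02-02.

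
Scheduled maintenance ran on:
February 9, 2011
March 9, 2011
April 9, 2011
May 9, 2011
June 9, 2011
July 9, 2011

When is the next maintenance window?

Gaps: 28, 31, 30, 31, 30 days — not constant. Every event is on the 9th of the month.
Pattern: the 9th of each month.
August 2011: August 9, 2011.

August 9, 2011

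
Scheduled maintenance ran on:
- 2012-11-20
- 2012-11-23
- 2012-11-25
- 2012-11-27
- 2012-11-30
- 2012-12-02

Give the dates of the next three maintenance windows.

Every event lands on a Tuesday or Friday or Sunday (gaps cycle 3, 2, 2, 3, 2).
So the schedule is: every Tuesday, Friday and Sunday.
The following Tuesday is 2012-12-04.
The following Friday is 2012-12-07.
Next Sunday: 2012-12-09.

2012-12-04, 2012-12-07, 2012-12-09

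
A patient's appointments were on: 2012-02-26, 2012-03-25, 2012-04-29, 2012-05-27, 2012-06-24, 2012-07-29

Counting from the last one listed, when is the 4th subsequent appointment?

These are Sundays with 28, 35, 28, 28, 35-day gaps.
Each is the final Sunday of its month — 2012-04-29 is past the 28th, so '4th Sunday' doesn't fit.
August 2012 ends with Sunday 2012-08-26.
Last Sunday of September 2012: 2012-09-30.
Last Sunday of October 2012: 2012-10-28.
November 2012 ends with Sunday 2012-11-25.

2012-11-25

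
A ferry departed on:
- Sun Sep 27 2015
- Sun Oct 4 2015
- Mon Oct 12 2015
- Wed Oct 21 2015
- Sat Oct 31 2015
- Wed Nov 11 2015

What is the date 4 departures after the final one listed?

Mon Jan 4 2016

Intervals are 7, 8, 9, 10, 11 days — an arithmetic progression with common difference 1.
Next gap: 12 days. Wed Nov 11 2015 + 12 days = Mon Nov 23 2015.
Next gap: 13 days. Mon Nov 23 2015 + 13 days = Sun Dec 6 2015.
Next gap: 14 days. Sun Dec 6 2015 + 14 days = Sun Dec 20 2015.
Next gap: 15 days. Sun Dec 20 2015 + 15 days = Mon Jan 4 2016.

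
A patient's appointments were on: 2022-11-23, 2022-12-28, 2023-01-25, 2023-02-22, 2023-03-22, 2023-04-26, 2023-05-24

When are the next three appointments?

2023-06-28, 2023-07-26, 2023-08-23

These are Wednesdays at 28- or 35-day spacing (35, 28, 28, 28, 35, 28).
The pattern: 4th Wednesday of the month.
June 2023 — 4th Wednesday is 2023-06-28.
July 2023 — 4th Wednesday is 2023-07-26.
4th Wednesday of August 2023: 2023-08-23.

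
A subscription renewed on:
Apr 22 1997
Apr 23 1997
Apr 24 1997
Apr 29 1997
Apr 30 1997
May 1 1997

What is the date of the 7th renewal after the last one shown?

Every event lands on a Tuesday or Wednesday or Thursday (gaps cycle 1, 1, 5, 1, 1).
So the schedule is: every Tuesday, Wednesday and Thursday.
Next Tuesday: May 6 1997.
The following Wednesday is May 7 1997.
The following Thursday is May 8 1997.
Next Tuesday: May 13 1997.
Next Wednesday: May 14 1997.
Next Thursday: May 15 1997.
The following Tuesday is May 20 1997.

May 20 1997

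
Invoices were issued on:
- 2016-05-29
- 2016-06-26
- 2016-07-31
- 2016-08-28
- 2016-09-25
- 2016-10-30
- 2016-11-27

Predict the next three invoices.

2016-12-25, 2017-01-29, 2017-02-26

These are Sundays with 28, 35, 28, 28, 35, 28-day gaps.
Each is the final Sunday of its month — 2016-05-29 is past the 28th, so '4th Sunday' doesn't fit.
December 2016 ends with Sunday 2016-12-25.
January 2017 ends with Sunday 2017-01-29.
February 2017 ends with Sunday 2017-02-26.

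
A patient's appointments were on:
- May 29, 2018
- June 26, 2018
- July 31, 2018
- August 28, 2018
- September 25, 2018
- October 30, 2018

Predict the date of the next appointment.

November 27, 2018

All Tuesdays; the gaps (28, 35, 28, 28, 35) vary with month length.
This is the last Tuesday of each month.
November 2018 ends with Tuesday November 27, 2018.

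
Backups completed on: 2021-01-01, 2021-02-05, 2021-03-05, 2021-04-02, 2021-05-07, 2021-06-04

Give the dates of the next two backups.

2021-07-02, 2021-08-06

These are Fridays at 28- or 35-day spacing (35, 28, 28, 35, 28).
The pattern: 1st Friday of the month.
1st Friday of July 2021: 2021-07-02.
1st Friday of August 2021: 2021-08-06.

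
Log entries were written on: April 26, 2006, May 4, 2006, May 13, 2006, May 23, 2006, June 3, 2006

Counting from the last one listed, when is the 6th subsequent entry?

August 29, 2006

Gaps: 8, 9, 10, 11 days — each gap is 1 larger than the previous one.
Next gap: 12 days. June 3, 2006 + 12 days = June 15, 2006.
Next gap: 13 days. June 15, 2006 + 13 days = June 28, 2006.
Next gap: 14 days. June 28, 2006 + 14 days = July 12, 2006.
Next gap: 15 days. July 12, 2006 + 15 days = July 27, 2006.
Next gap: 16 days. July 27, 2006 + 16 days = August 12, 2006.
Next gap: 17 days. August 12, 2006 + 17 days = August 29, 2006.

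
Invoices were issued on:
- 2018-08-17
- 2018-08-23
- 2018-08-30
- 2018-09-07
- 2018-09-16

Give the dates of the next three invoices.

Gaps: 6, 7, 8, 9 days — each gap is 1 larger than the previous one.
Next gap: 10 days. 2018-09-16 + 10 days = 2018-09-26.
Next gap: 11 days. 2018-09-26 + 11 days = 2018-10-07.
Next gap: 12 days. 2018-10-07 + 12 days = 2018-10-19.

2018-09-26, 2018-10-07, 2018-10-19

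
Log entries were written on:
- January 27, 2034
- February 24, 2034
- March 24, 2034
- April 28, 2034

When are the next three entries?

These are Fridays at 28- or 35-day spacing (28, 28, 35).
The pattern: 4th Friday of the month.
4th Friday of May 2034: May 26, 2034.
June 2034 — 4th Friday is June 23, 2034.
July 2034 — 4th Friday is July 28, 2034.

May 26, 2034; June 23, 2034; July 28, 2034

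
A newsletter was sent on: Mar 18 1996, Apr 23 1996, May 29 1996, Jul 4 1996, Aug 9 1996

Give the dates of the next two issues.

The spacing is 36, 36, 36, 36 days — always 36 days.
Aug 9 1996 + 36 days = Sep 14 1996.
Sep 14 1996 + 36 days = Oct 20 1996.

Sep 14 1996, Oct 20 1996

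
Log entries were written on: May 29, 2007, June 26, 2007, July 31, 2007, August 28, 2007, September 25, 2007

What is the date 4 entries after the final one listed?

All Tuesdays; the gaps (28, 35, 28, 28) vary with month length.
This is the last Tuesday of each month.
Last Tuesday of October 2007: October 30, 2007.
Last Tuesday of November 2007: November 27, 2007.
December 2007 ends with Tuesday December 25, 2007.
January 2008 ends with Tuesday January 29, 2008.

January 29, 2008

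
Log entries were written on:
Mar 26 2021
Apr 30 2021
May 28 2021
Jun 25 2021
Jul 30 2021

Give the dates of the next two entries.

Every date is a Friday; gaps 35, 28, 28, 35 days.
Each is the last Friday of its month (at least one falls on the 29th or later, ruling out '4th Friday').
Last Friday of August 2021: Aug 27 2021.
Last Friday of September 2021: Sep 24 2021.

Aug 27 2021, Sep 24 2021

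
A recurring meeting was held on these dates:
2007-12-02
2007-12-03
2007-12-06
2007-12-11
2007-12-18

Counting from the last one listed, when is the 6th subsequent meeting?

The spacing grows by 2 each time: 1, 3, 5, 7 days.
Next gap: 9 days. 2007-12-18 + 9 days = 2007-12-27.
Next gap: 11 days. 2007-12-27 + 11 days = 2008-01-07.
Next gap: 13 days. 2008-01-07 + 13 days = 2008-01-20.
Next gap: 15 days. 2008-01-20 + 15 days = 2008-02-04.
Next gap: 17 days. 2008-02-04 + 17 days = 2008-02-21.
Next gap: 19 days. 2008-02-21 + 19 days = 2008-03-11.

2008-03-11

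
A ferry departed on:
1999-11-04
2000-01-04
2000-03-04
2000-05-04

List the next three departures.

The day-of-month is always 4 (61, 60, 61 days between events).
So this recurs on the 4th of every 2 months.
July 2000: 2000-07-04.
Next: September 2000 → 2000-09-04.
November 2000: 2000-11-04.

2000-07-04, 2000-09-04, 2000-11-04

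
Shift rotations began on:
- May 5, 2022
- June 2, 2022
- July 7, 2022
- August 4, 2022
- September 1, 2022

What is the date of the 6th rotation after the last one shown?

All dates are Thursdays, 28, 35, 28, 28 days apart.
Specifically, the 1st Thursday of each month.
1st Thursday of October 2022: October 6, 2022.
1st Thursday of November 2022: November 3, 2022.
1st Thursday of December 2022: December 1, 2022.
January 2023 — 1st Thursday is January 5, 2023.
February 2023 — 1st Thursday is February 2, 2023.
1st Thursday of March 2023: March 2, 2023.

March 2, 2023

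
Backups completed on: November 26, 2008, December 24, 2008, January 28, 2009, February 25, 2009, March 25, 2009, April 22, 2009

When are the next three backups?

May 27, 2009; June 24, 2009; July 22, 2009

Gaps: 28, 35, 28, 28, 28 days — a mix of 28 and 35. Every date is a Wednesday.
Each is the 4th Wednesday of its month.
4th Wednesday of May 2009: May 27, 2009.
4th Wednesday of June 2009: June 24, 2009.
July 2009 — 4th Wednesday is July 22, 2009.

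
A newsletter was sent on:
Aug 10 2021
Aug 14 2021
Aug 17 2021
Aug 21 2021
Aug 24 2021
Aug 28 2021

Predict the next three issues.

The gap pattern 4, 3, 4, 3, 4 repeats every 2 events.
These are the Tuesdays and Saturdays of each week.
The following Tuesday is Aug 31 2021.
Next Saturday: Sep 4 2021.
Next Tuesday: Sep 7 2021.

Aug 31 2021, Sep 4 2021, Sep 7 2021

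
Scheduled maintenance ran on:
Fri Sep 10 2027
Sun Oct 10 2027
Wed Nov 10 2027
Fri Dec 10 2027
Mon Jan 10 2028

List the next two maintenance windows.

The day-of-month is always 10 (30, 31, 30, 31 days between events).
So this recurs on the 10th of each month.
Next: February 2028 → Thu Feb 10 2028.
Next: March 2028 → Fri Mar 10 2028.

Thu Feb 10 2028, Fri Mar 10 2028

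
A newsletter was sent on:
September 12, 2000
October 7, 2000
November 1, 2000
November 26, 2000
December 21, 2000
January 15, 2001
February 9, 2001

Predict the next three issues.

March 6, 2001; March 31, 2001; April 25, 2001

Every event comes 25 days after the last (25, 25, 25, 25, 25, 25).
February 9, 2001 + 25 days = March 6, 2001.
March 6, 2001 + 25 days = March 31, 2001.
March 31, 2001 + 25 days = April 25, 2001.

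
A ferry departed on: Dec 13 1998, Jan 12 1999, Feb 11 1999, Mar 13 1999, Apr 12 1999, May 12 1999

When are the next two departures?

Jun 11 1999, Jul 11 1999

Every event comes 30 days after the last (30, 30, 30, 30, 30).
May 12 1999 + 30 days = Jun 11 1999.
Jun 11 1999 + 30 days = Jul 11 1999.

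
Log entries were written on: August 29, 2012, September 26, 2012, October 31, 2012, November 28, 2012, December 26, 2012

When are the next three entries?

These are Wednesdays with 28, 35, 28, 28-day gaps.
Each is the final Wednesday of its month — August 29, 2012 is past the 28th, so '4th Wednesday' doesn't fit.
Last Wednesday of January 2013: January 30, 2013.
Last Wednesday of February 2013: February 27, 2013.
Last Wednesday of March 2013: March 27, 2013.

January 30, 2013; February 27, 2013; March 27, 2013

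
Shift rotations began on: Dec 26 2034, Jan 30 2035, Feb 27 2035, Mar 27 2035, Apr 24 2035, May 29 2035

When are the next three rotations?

Every date is a Tuesday; gaps 35, 28, 28, 28, 35 days.
Each is the last Tuesday of its month (at least one falls on the 29th or later, ruling out '4th Tuesday').
Last Tuesday of June 2035: Jun 26 2035.
July 2035 ends with Tuesday Jul 31 2035.
Last Tuesday of August 2035: Aug 28 2035.

Jun 26 2035, Jul 31 2035, Aug 28 2035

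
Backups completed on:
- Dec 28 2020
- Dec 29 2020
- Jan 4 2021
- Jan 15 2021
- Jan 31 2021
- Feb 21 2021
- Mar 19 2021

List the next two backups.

Apr 19 2021, May 25 2021

Intervals are 1, 6, 11, 16, 21, 26 days — an arithmetic progression with common difference 5.
Next gap: 31 days. Mar 19 2021 + 31 days = Apr 19 2021.
Next gap: 36 days. Apr 19 2021 + 36 days = May 25 2021.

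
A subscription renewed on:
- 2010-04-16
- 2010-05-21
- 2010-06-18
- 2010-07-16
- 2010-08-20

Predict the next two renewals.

Gaps: 35, 28, 28, 35 days — a mix of 28 and 35. Every date is a Friday.
Each is the 3rd Friday of its month.
September 2010 — 3rd Friday is 2010-09-17.
3rd Friday of October 2010: 2010-10-15.

2010-09-17, 2010-10-15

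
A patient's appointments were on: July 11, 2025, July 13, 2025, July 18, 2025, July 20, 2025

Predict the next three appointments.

July 25, 2025; July 27, 2025; August 1, 2025

Gaps: 2, 5, 2 days — not constant, but cyclic with period 2.
The events fall on every Friday and Sunday.
The following Friday is July 25, 2025.
Next Sunday: July 27, 2025.
Next Friday: August 1, 2025.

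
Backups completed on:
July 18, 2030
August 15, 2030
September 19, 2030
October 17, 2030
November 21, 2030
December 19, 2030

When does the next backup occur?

January 16, 2031

These are Thursdays at 28- or 35-day spacing (28, 35, 28, 35, 28).
The pattern: 3rd Thursday of the month.
January 2031 — 3rd Thursday is January 16, 2031.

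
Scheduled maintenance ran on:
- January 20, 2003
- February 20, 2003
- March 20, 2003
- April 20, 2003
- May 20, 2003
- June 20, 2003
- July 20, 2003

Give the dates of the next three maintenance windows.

August 20, 2003; September 20, 2003; October 20, 2003

Each date is the 20th; the gaps (31, 28, 31, 30, 31, 30) track the month lengths.
The rule is the 20th of each month.
August 2003: August 20, 2003.
Next: September 2003 → September 20, 2003.
October 2003: October 20, 2003.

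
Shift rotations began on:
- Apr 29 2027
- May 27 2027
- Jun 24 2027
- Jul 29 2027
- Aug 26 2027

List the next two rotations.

These are Thursdays with 28, 28, 35, 28-day gaps.
Each is the final Thursday of its month — Apr 29 2027 is past the 28th, so '4th Thursday' doesn't fit.
September 2027 ends with Thursday Sep 30 2027.
Last Thursday of October 2027: Oct 28 2027.

Sep 30 2027, Oct 28 2027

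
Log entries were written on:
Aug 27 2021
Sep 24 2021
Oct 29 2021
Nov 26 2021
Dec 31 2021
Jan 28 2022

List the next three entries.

All Fridays; the gaps (28, 35, 28, 35, 28) vary with month length.
This is the last Friday of each month.
Last Friday of February 2022: Feb 25 2022.
March 2022 ends with Friday Mar 25 2022.
April 2022 ends with Friday Apr 29 2022.

Feb 25 2022, Mar 25 2022, Apr 29 2022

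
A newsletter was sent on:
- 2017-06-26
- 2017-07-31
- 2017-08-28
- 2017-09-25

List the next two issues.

2017-10-30, 2017-11-27

Every date is a Monday; gaps 35, 28, 28 days.
Each is the last Monday of its month (at least one falls on the 29th or later, ruling out '4th Monday').
October 2017 ends with Monday 2017-10-30.
Last Monday of November 2017: 2017-11-27.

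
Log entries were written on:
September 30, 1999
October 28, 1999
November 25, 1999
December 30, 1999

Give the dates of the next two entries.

January 27, 2000; February 24, 2000

All Thursdays; the gaps (28, 28, 35) vary with month length.
This is the last Thursday of each month.
Last Thursday of January 2000: January 27, 2000.
Last Thursday of February 2000: February 24, 2000.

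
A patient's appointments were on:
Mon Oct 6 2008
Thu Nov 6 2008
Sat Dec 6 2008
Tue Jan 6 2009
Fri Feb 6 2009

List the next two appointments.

Gaps: 31, 30, 31, 31 days — not constant. Every event is on the 6th of the month.
Pattern: the 6th of each month.
Next: March 2009 → Fri Mar 6 2009.
April 2009: Mon Apr 6 2009.

Fri Mar 6 2009, Mon Apr 6 2009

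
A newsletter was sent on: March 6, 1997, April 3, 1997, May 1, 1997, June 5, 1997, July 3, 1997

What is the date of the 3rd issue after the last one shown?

All dates are Thursdays, 28, 28, 35, 28 days apart.
Specifically, the 1st Thursday of each month.
1st Thursday of August 1997: August 7, 1997.
1st Thursday of September 1997: September 4, 1997.
October 1997 — 1st Thursday is October 2, 1997.

October 2, 1997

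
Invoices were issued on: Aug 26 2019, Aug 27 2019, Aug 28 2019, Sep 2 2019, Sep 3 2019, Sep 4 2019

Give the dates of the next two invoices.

The gap pattern 1, 1, 5, 1, 1 repeats every 3 events.
These are the Mondays, Tuesdays and Wednesdays of each week.
The following Monday is Sep 9 2019.
The following Tuesday is Sep 10 2019.

Sep 9 2019, Sep 10 2019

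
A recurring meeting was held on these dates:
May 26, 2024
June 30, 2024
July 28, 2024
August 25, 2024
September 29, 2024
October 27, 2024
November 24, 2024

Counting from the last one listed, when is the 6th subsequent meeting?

These are Sundays with 35, 28, 28, 35, 28, 28-day gaps.
Each is the final Sunday of its month — June 30, 2024 is past the 28th, so '4th Sunday' doesn't fit.
Last Sunday of December 2024: December 29, 2024.
January 2025 ends with Sunday January 26, 2025.
February 2025 ends with Sunday February 23, 2025.
March 2025 ends with Sunday March 30, 2025.
April 2025 ends with Sunday April 27, 2025.
May 2025 ends with Sunday May 25, 2025.

May 25, 2025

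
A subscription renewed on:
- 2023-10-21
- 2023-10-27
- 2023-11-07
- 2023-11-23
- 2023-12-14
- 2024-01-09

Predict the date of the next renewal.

Gaps: 6, 11, 16, 21, 26 days — each gap is 5 larger than the previous one.
Next gap: 31 days. 2024-01-09 + 31 days = 2024-02-09.

2024-02-09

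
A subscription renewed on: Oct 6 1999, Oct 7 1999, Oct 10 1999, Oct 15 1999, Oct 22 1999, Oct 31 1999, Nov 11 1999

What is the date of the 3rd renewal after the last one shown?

Dec 26 1999

Intervals are 1, 3, 5, 7, 9, 11 days — an arithmetic progression with common difference 2.
Next gap: 13 days. Nov 11 1999 + 13 days = Nov 24 1999.
Next gap: 15 days. Nov 24 1999 + 15 days = Dec 9 1999.
Next gap: 17 days. Dec 9 1999 + 17 days = Dec 26 1999.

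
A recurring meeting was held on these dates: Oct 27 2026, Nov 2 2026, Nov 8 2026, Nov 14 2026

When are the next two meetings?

Nov 20 2026, Nov 26 2026

The spacing is 6, 6, 6 days — always 6 days.
Nov 14 2026 + 6 days = Nov 20 2026.
Nov 20 2026 + 6 days = Nov 26 2026.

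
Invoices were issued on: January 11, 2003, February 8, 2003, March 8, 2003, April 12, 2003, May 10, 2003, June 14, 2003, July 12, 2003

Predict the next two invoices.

Gaps: 28, 28, 35, 28, 35, 28 days — a mix of 28 and 35. Every date is a Saturday.
Each is the 2nd Saturday of its month.
2nd Saturday of August 2003: August 9, 2003.
September 2003 — 2nd Saturday is September 13, 2003.

August 9, 2003; September 13, 2003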